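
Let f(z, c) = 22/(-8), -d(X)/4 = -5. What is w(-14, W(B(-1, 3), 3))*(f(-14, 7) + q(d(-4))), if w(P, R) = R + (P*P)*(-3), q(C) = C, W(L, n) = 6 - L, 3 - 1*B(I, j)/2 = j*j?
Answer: -19665/2 ≈ -9832.5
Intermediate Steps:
B(I, j) = 6 - 2*j² (B(I, j) = 6 - 2*j*j = 6 - 2*j²)
d(X) = 20 (d(X) = -4*(-5) = 20)
f(z, c) = -11/4 (f(z, c) = 22*(-⅛) = -11/4)
w(P, R) = R - 3*P² (w(P, R) = R + P²*(-3) = R - 3*P²)
w(-14, W(B(-1, 3), 3))*(f(-14, 7) + q(d(-4))) = ((6 - (6 - 2*3²)) - 3*(-14)²)*(-11/4 + 20) = ((6 - (6 - 2*9)) - 3*196)*(69/4) = ((6 - (6 - 18)) - 588)*(69/4) = ((6 - 1*(-12)) - 588)*(69/4) = ((6 + 12) - 588)*(69/4) = (18 - 588)*(69/4) = -570*69/4 = -19665/2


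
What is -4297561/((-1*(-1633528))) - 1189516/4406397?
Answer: -20879867590165/7197972878616 ≈ -2.9008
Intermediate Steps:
-4297561/((-1*(-1633528))) - 1189516/4406397 = -4297561/1633528 - 1189516*1/4406397 = -4297561*1/1633528 - 1189516/4406397 = -4297561/1633528 - 1189516/4406397 = -20879867590165/7197972878616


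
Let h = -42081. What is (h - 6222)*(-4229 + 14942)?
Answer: -517470039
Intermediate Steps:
(h - 6222)*(-4229 + 14942) = (-42081 - 6222)*(-4229 + 14942) = -48303*10713 = -517470039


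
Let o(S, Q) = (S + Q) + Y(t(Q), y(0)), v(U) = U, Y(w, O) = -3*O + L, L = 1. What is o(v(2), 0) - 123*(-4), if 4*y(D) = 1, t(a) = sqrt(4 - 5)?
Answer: 1977/4 ≈ 494.25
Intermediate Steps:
t(a) = I (t(a) = sqrt(-1) = I)
y(D) = 1/4 (y(D) = (1/4)*1 = 1/4)
Y(w, O) = 1 - 3*O (Y(w, O) = -3*O + 1 = 1 - 3*O)
o(S, Q) = 1/4 + Q + S (o(S, Q) = (S + Q) + (1 - 3*1/4) = (Q + S) + (1 - 3/4) = (Q + S) + 1/4 = 1/4 + Q + S)
o(v(2), 0) - 123*(-4) = (1/4 + 0 + 2) - 123*(-4) = 9/4 + 492 = 1977/4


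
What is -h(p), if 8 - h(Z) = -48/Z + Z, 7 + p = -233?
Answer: -1239/5 ≈ -247.80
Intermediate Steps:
p = -240 (p = -7 - 233 = -240)
h(Z) = 8 - Z + 48/Z (h(Z) = 8 - (-48/Z + Z) = 8 - (Z - 48/Z) = 8 + (-Z + 48/Z) = 8 - Z + 48/Z)
-h(p) = -(8 - 1*(-240) + 48/(-240)) = -(8 + 240 + 48*(-1/240)) = -(8 + 240 - ⅕) = -1*1239/5 = -1239/5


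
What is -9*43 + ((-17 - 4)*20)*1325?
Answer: -556887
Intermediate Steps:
-9*43 + ((-17 - 4)*20)*1325 = -387 - 21*20*1325 = -387 - 420*1325 = -387 - 556500 = -556887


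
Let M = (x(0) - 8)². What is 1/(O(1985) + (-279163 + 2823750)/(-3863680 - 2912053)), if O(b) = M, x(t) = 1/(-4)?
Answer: 108411728/7338059845 ≈ 0.014774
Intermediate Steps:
x(t) = -¼
M = 1089/16 (M = (-¼ - 8)² = (-33/4)² = 1089/16 ≈ 68.063)
O(b) = 1089/16
1/(O(1985) + (-279163 + 2823750)/(-3863680 - 2912053)) = 1/(1089/16 + (-279163 + 2823750)/(-3863680 - 2912053)) = 1/(1089/16 + 2544587/(-6775733)) = 1/(1089/16 + 2544587*(-1/6775733)) = 1/(1089/16 - 2544587/6775733) = 1/(7338059845/108411728) = 108411728/7338059845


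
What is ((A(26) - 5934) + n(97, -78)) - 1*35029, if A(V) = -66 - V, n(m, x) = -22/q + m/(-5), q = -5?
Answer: -41070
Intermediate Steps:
n(m, x) = 22/5 - m/5 (n(m, x) = -22/(-5) + m/(-5) = -22*(-1/5) + m*(-1/5) = 22/5 - m/5)
((A(26) - 5934) + n(97, -78)) - 1*35029 = (((-66 - 1*26) - 5934) + (22/5 - 1/5*97)) - 1*35029 = (((-66 - 26) - 5934) + (22/5 - 97/5)) - 35029 = ((-92 - 5934) - 15) - 35029 = (-6026 - 15) - 35029 = -6041 - 35029 = -41070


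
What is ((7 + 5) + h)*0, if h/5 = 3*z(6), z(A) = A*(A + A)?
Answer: 0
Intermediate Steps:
z(A) = 2*A**2 (z(A) = A*(2*A) = 2*A**2)
h = 1080 (h = 5*(3*(2*6**2)) = 5*(3*(2*36)) = 5*(3*72) = 5*216 = 1080)
((7 + 5) + h)*0 = ((7 + 5) + 1080)*0 = (12 + 1080)*0 = 1092*0 = 0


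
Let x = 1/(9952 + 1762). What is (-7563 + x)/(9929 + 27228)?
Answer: -88592981/435257098 ≈ -0.20354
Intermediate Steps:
x = 1/11714 ≈ 8.5368e-5
(-7563 + x)/(9929 + 27228) = (-7563 + 1/11714)/(9929 + 27228) = -88592981/11714/37157 = -88592981/11714*1/37157 = -88592981/435257098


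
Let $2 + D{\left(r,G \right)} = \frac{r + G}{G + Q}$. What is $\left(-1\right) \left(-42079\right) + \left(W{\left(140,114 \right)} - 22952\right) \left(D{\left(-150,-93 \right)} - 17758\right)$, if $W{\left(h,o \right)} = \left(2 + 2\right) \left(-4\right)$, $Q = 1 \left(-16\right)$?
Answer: $\frac{44461378507}{109} \approx 4.079 \cdot 10^{8}$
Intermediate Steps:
$Q = -16$
$W{\left(h,o \right)} = -16$ ($W{\left(h,o \right)} = 4 \left(-4\right) = -16$)
$D{\left(r,G \right)} = -2 + \frac{G + r}{-16 + G}$ ($D{\left(r,G \right)} = -2 + \frac{r + G}{G - 16} = -2 + \frac{G + r}{-16 + G}$)
$\left(-1\right) \left(-42079\right) + \left(W{\left(140,114 \right)} - 22952\right) \left(D{\left(-150,-93 \right)} - 17758\right) = \left(-1\right) \left(-42079\right) + \left(-16 - 22952\right) \left(\frac{32 - 150 - -93}{-16 - 93} - 17758\right) = 42079 - 22968 \left(\frac{32 - 150 + 93}{-109} - 17758\right) = 42079 - 22968 \left(\left(- \frac{1}{109}\right) \left(-25\right) - 17758\right) = 42079 - 22968 \left(\frac{25}{109} - 17758\right) = 42079 - - \frac{44456791896}{109} = 42079 + \frac{44456791896}{109} = \frac{44461378507}{109}$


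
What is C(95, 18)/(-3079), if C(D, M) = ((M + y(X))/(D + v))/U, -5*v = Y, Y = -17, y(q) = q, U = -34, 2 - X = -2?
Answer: 55/25752756 ≈ 2.1357e-6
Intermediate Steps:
X = 4 (X = 2 - 1*(-2) = 2 + 2 = 4)
v = 17/5 (v = -1/5*(-17) = 17/5 ≈ 3.4000)
C(D, M) = -(4 + M)/(34*(17/5 + D)) (C(D, M) = ((M + 4)/(D + 17/5))/(-34) = ((4 + M)/(17/5 + D))*(-1/34) = -(4 + M)/(34*(17/5 + D)))
C(95, 18)/(-3079) = (5*(-4 - 1*18)/(34*(17 + 5*95)))/(-3079) = (5*(-4 - 18)/(34*(17 + 475)))*(-1/3079) = ((5/34)*(-22)/492)*(-1/3079) = ((5/34)*(1/492)*(-22))*(-1/3079) = -55/8364*(-1/3079) = 55/25752756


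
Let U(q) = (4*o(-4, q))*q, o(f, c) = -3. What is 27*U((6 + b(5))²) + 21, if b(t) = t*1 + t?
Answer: -82923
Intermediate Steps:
b(t) = 2*t (b(t) = t + t = 2*t)
U(q) = -12*q (U(q) = (4*(-3))*q = -12*q)
27*U((6 + b(5))²) + 21 = 27*(-12*(6 + 2*5)²) + 21 = 27*(-12*(6 + 10)²) + 21 = 27*(-12*16²) + 21 = 27*(-12*256) + 21 = 27*(-3072) + 21 = -82944 + 21 = -82923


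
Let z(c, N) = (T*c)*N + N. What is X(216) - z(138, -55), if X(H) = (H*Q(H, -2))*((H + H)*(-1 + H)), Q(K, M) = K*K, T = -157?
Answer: 936015212905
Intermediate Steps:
z(c, N) = N - 157*N*c (z(c, N) = (-157*c)*N + N = -157*N*c + N = N - 157*N*c)
Q(K, M) = K²
X(H) = 2*H⁴*(-1 + H) (X(H) = (H*H²)*((H + H)*(-1 + H)) = H³*((2*H)*(-1 + H)) = H³*(2*H*(-1 + H)) = 2*H⁴*(-1 + H))
X(216) - z(138, -55) = 2*216⁴*(-1 + 216) - (-55)*(1 - 157*138) = 2*2176782336*215 - (-55)*(1 - 21666) = 936016404480 - (-55)*(-21665) = 936016404480 - 1*1191575 = 936016404480 - 1191575 = 936015212905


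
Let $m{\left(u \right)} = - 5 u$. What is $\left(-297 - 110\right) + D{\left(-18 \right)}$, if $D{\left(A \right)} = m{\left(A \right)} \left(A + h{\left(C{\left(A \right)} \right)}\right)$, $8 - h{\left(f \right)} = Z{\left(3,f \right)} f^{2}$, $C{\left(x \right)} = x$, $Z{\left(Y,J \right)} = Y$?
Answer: $-88787$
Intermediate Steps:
$h{\left(f \right)} = 8 - 3 f^{2}$
$D{\left(A \right)} = - 5 A \left(8 + A - 3 A^{2}\right)$ ($D{\left(A \right)} = - 5 A \left(A - \left(-8 + 3 A^{2}\right)\right) = - 5 A \left(8 + A - 3 A^{2}\right)$)
$\left(-297 - 110\right) + D{\left(-18 \right)} = \left(-297 - 110\right) + 5 \left(-18\right) \left(-8 - -18 + 3 \left(-18\right)^{2}\right) = -407 + 5 \left(-18\right) \left(-8 + 18 + 3 \cdot 324\right) = -407 + 5 \left(-18\right) \left(-8 + 18 + 972\right) = -407 + 5 \left(-18\right) 982 = -407 - 88380 = -88787$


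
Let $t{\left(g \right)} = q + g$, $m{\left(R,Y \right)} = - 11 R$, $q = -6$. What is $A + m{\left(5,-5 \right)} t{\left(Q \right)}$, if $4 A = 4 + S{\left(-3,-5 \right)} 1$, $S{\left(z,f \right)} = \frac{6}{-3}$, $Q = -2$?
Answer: $\frac{881}{2} \approx 440.5$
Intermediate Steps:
$S{\left(z,f \right)} = -2$ ($S{\left(z,f \right)} = 6 \left(- \frac{1}{3}\right) = -2$)
$t{\left(g \right)} = -6 + g$
$A = \frac{1}{2}$ ($A = \frac{4 - 2}{4} = \frac{1}{4} \cdot 2 = \frac{1}{2} \approx 0.5$)
$A + m{\left(5,-5 \right)} t{\left(Q \right)} = \frac{1}{2} + \left(-11\right) 5 \left(-6 - 2\right) = \frac{1}{2} - -440 = \frac{1}{2} + 440 = \frac{881}{2}$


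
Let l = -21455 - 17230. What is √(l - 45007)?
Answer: 14*I*√427 ≈ 289.3*I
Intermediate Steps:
l = -38685
√(l - 45007) = √(-38685 - 45007) = √(-83692) = 14*I*√427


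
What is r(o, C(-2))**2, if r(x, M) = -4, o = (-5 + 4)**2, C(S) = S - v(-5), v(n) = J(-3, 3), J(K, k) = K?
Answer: 16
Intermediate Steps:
v(n) = -3
C(S) = 3 + S (C(S) = S - 1*(-3) = S + 3 = 3 + S)
o = 1 (o = (-1)**2 = 1)
r(o, C(-2))**2 = (-4)**2 = 16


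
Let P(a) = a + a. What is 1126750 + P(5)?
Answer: 1126760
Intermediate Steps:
P(a) = 2*a
1126750 + P(5) = 1126750 + 2*5 = 1126750 + 10 = 1126760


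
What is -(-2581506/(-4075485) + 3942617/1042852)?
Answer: -6253401713119/1416709227740 ≈ -4.4140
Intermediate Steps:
-(-2581506/(-4075485) + 3942617/1042852) = -(-2581506*(-1/4075485) + 3942617*(1/1042852)) = -(860502/1358495 + 3942617/1042852) = -1*6253401713119/1416709227740 = -6253401713119/1416709227740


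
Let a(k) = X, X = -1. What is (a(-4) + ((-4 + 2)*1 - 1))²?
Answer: 16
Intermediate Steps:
a(k) = -1
(a(-4) + ((-4 + 2)*1 - 1))² = (-1 + ((-4 + 2)*1 - 1))² = (-1 + (-2*1 - 1))² = (-1 + (-2 - 1))² = (-1 - 3)² = (-4)² = 16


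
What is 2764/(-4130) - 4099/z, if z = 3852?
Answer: -13787899/7954380 ≈ -1.7334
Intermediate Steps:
2764/(-4130) - 4099/z = 2764/(-4130) - 4099/3852 = 2764*(-1/4130) - 4099*1/3852 = -1382/2065 - 4099/3852 = -13787899/7954380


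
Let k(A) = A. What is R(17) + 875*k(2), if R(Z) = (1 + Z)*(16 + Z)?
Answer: 2344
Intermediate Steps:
R(17) + 875*k(2) = (16 + 17² + 17*17) + 875*2 = (16 + 289 + 289) + 1750 = 594 + 1750 = 2344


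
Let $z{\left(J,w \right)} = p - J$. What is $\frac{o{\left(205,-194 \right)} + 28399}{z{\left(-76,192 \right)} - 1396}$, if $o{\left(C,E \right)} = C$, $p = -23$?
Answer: $- \frac{28604}{1343} \approx -21.299$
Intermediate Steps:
$z{\left(J,w \right)} = -23 - J$
$\frac{o{\left(205,-194 \right)} + 28399}{z{\left(-76,192 \right)} - 1396} = \frac{205 + 28399}{\left(-23 - -76\right) - 1396} = \frac{28604}{\left(-23 + 76\right) - 1396} = \frac{28604}{53 - 1396} = \frac{28604}{-1343} = 28604 \left(- \frac{1}{1343}\right) = - \frac{28604}{1343}$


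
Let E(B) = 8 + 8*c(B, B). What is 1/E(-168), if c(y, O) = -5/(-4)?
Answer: 1/18 ≈ 0.055556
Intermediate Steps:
c(y, O) = 5/4 (c(y, O) = -5*(-¼) = 5/4)
E(B) = 18 (E(B) = 8 + 8*(5/4) = 8 + 10 = 18)
1/E(-168) = 1/18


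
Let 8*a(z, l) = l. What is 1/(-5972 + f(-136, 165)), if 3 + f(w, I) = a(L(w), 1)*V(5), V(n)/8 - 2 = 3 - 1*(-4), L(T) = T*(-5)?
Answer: -1/5966 ≈ -0.00016762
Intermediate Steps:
L(T) = -5*T
a(z, l) = l/8
V(n) = 72 (V(n) = 16 + 8*(3 - 1*(-4)) = 16 + 8*(3 + 4) = 16 + 8*7 = 16 + 56 = 72)
f(w, I) = 6 (f(w, I) = -3 + ((1/8)*1)*72 = -3 + (1/8)*72 = -3 + 9 = 6)
1/(-5972 + f(-136, 165)) = 1/(-5972 + 6) = 1/(-5966) = -1/5966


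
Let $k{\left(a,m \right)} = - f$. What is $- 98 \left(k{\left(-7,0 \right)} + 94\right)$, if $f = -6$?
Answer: $-9800$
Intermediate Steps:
$k{\left(a,m \right)} = 6$ ($k{\left(a,m \right)} = \left(-1\right) \left(-6\right) = 6$)
$- 98 \left(k{\left(-7,0 \right)} + 94\right) = - 98 \left(6 + 94\right) = \left(-98\right) 100 = -9800$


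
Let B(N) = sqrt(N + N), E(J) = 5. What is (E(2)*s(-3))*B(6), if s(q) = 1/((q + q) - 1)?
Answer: -10*sqrt(3)/7 ≈ -2.4744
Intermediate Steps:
s(q) = 1/(-1 + 2*q) (s(q) = 1/(2*q - 1) = 1/(-1 + 2*q))
B(N) = sqrt(2)*sqrt(N) (B(N) = sqrt(2*N) = sqrt(2)*sqrt(N))
(E(2)*s(-3))*B(6) = (5/(-1 + 2*(-3)))*(sqrt(2)*sqrt(6)) = (5/(-1 - 6))*(2*sqrt(3)) = (5/(-7))*(2*sqrt(3)) = (5*(-1/7))*(2*sqrt(3)) = -10*sqrt(3)/7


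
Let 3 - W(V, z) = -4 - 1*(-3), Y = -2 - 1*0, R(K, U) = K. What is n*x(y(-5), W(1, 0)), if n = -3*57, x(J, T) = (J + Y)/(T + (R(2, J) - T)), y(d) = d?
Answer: 1197/2 ≈ 598.50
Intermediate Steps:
Y = -2 (Y = -2 + 0 = -2)
W(V, z) = 4 (W(V, z) = 3 - (-4 - 1*(-3)) = 3 - (-4 + 3) = 3 - 1*(-1) = 3 + 1 = 4)
x(J, T) = -1 + J/2 (x(J, T) = (J - 2)/(T + (2 - T)) = (-2 + J)/2 = (-2 + J)*(1/2) = -1 + J/2)
n = -171
n*x(y(-5), W(1, 0)) = -171*(-1 + (1/2)*(-5)) = -171*(-1 - 5/2) = -171*(-7/2) = 1197/2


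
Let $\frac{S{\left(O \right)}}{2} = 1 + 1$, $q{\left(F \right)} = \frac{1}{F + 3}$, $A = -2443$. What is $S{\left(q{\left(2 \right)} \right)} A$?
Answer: $-9772$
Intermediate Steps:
$q{\left(F \right)} = \frac{1}{3 + F}$
$S{\left(O \right)} = 4$ ($S{\left(O \right)} = 2 \left(1 + 1\right) = 2 \cdot 2 = 4$)
$S{\left(q{\left(2 \right)} \right)} A = 4 \left(-2443\right) = -9772$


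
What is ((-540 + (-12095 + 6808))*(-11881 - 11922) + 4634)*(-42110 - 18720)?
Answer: -8437407813450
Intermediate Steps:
((-540 + (-12095 + 6808))*(-11881 - 11922) + 4634)*(-42110 - 18720) = ((-540 - 5287)*(-23803) + 4634)*(-60830) = (-5827*(-23803) + 4634)*(-60830) = (138700081 + 4634)*(-60830) = 138704715*(-60830) = -8437407813450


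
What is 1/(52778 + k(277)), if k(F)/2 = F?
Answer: 1/53332 ≈ 1.8750e-5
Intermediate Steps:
k(F) = 2*F
1/(52778 + k(277)) = 1/(52778 + 2*277) = 1/(52778 + 554) = 1/53332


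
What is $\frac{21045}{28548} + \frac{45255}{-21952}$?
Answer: $- \frac{161975}{122304} \approx -1.3244$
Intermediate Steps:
$\frac{21045}{28548} + \frac{45255}{-21952} = 21045 \cdot \frac{1}{28548} + 45255 \left(- \frac{1}{21952}\right) = \frac{115}{156} - \frac{6465}{3136} = - \frac{161975}{122304}$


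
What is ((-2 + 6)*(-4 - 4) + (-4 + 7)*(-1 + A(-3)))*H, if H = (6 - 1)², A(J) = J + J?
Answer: -1325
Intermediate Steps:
A(J) = 2*J
H = 25 (H = 5² = 25)
((-2 + 6)*(-4 - 4) + (-4 + 7)*(-1 + A(-3)))*H = ((-2 + 6)*(-4 - 4) + (-4 + 7)*(-1 + 2*(-3)))*25 = (4*(-8) + 3*(-1 - 6))*25 = (-32 + 3*(-7))*25 = (-32 - 21)*25 = -53*25 = -1325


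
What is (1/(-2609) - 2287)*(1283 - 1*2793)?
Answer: 9009843840/2609 ≈ 3.4534e+6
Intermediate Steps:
(1/(-2609) - 2287)*(1283 - 1*2793) = (-1/2609 - 2287)*(1283 - 2793) = -5966784/2609*(-1510) = 9009843840/2609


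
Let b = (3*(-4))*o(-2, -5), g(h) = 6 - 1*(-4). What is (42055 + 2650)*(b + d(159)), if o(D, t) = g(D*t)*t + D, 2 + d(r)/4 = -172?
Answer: -3218760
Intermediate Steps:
g(h) = 10 (g(h) = 6 + 4 = 10)
d(r) = -696 (d(r) = -8 + 4*(-172) = -8 - 688 = -696)
o(D, t) = D + 10*t (o(D, t) = 10*t + D = D + 10*t)
b = 624 (b = (3*(-4))*(-2 + 10*(-5)) = -12*(-2 - 50) = -12*(-52) = 624)
(42055 + 2650)*(b + d(159)) = (42055 + 2650)*(624 - 696) = 44705*(-72) = -3218760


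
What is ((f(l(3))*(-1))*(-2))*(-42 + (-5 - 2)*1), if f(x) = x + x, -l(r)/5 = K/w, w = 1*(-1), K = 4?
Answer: -3920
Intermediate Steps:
w = -1
l(r) = 20 (l(r) = -20/(-1) = -20*(-1) = -5*(-4) = 20)
f(x) = 2*x
((f(l(3))*(-1))*(-2))*(-42 + (-5 - 2)*1) = (((2*20)*(-1))*(-2))*(-42 + (-5 - 2)*1) = ((40*(-1))*(-2))*(-42 - 7*1) = (-40*(-2))*(-42 - 7) = 80*(-49) = -3920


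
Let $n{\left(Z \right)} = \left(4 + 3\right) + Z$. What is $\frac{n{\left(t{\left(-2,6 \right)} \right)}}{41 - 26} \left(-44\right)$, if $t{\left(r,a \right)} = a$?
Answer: $- \frac{572}{15} \approx -38.133$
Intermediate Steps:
$n{\left(Z \right)} = 7 + Z$
$\frac{n{\left(t{\left(-2,6 \right)} \right)}}{41 - 26} \left(-44\right) = \frac{7 + 6}{41 - 26} \left(-44\right) = \frac{13}{15} \left(-44\right) = - \frac{572}{15}$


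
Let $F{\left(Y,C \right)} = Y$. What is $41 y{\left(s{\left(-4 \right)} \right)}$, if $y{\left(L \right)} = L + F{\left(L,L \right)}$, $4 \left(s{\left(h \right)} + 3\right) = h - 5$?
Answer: $- \frac{861}{2} \approx -430.5$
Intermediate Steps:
$s{\left(h \right)} = - \frac{17}{4} + \frac{h}{4}$ ($s{\left(h \right)} = -3 + \frac{h - 5}{4} = -3 + \frac{-5 + h}{4} = -3 + \left(- \frac{5}{4} + \frac{h}{4}\right) = - \frac{17}{4} + \frac{h}{4}$)
$y{\left(L \right)} = 2 L$ ($y{\left(L \right)} = L + L = 2 L$)
$41 y{\left(s{\left(-4 \right)} \right)} = 41 \cdot 2 \left(- \frac{17}{4} + \frac{1}{4} \left(-4\right)\right) = 41 \cdot 2 \left(- \frac{17}{4} - 1\right) = 41 \cdot 2 \left(- \frac{21}{4}\right) = 41 \left(- \frac{21}{2}\right) = - \frac{861}{2}$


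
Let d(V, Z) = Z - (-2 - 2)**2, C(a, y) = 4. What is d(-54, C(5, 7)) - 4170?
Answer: -4182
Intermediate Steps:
d(V, Z) = -16 + Z (d(V, Z) = Z - 1*(-4)**2 = Z - 1*16 = Z - 16 = -16 + Z)
d(-54, C(5, 7)) - 4170 = (-16 + 4) - 4170 = -12 - 4170 = -4182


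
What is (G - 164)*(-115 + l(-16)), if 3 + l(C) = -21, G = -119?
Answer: 39337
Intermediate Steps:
l(C) = -24 (l(C) = -3 - 21 = -24)
(G - 164)*(-115 + l(-16)) = (-119 - 164)*(-115 - 24) = -283*(-139) = 39337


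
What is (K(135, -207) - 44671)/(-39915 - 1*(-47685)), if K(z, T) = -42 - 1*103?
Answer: -22408/3885 ≈ -5.7678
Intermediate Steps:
K(z, T) = -145 (K(z, T) = -42 - 103 = -145)
(K(135, -207) - 44671)/(-39915 - 1*(-47685)) = (-145 - 44671)/(-39915 - 1*(-47685)) = -44816/(-39915 + 47685) = -44816/7770 = -44816*1/7770 = -22408/3885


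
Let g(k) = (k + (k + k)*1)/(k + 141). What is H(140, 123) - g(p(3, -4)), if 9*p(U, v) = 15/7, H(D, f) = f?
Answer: 364803/2966 ≈ 122.99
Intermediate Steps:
p(U, v) = 5/21 (p(U, v) = (15/7)/9 = (15*(1/7))/9 = (1/9)*(15/7) = 5/21)
g(k) = 3*k/(141 + k) (g(k) = (k + (2*k)*1)/(141 + k) = (k + 2*k)/(141 + k) = (3*k)/(141 + k) = 3*k/(141 + k))
H(140, 123) - g(p(3, -4)) = 123 - 3*5/(21*(141 + 5/21)) = 123 - 3*5/(21*2966/21) = 123 - 3*5*21/(21*2966) = 123 - 1*15/2966 = 123 - 15/2966 = 364803/2966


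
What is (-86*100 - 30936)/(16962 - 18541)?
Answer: 39536/1579 ≈ 25.039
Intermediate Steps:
(-86*100 - 30936)/(16962 - 18541) = (-8600 - 30936)/(-1579) = -39536*(-1/1579) = 39536/1579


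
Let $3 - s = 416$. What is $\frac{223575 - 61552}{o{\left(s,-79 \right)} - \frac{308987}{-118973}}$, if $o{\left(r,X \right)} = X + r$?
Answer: $- \frac{19276362379}{58225729} \approx -331.06$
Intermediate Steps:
$s = -413$ ($s = 3 - 416 = -413$)
$\frac{223575 - 61552}{o{\left(s,-79 \right)} - \frac{308987}{-118973}} = \frac{223575 - 61552}{\left(-79 - 413\right) - \frac{308987}{-118973}} = \frac{162023}{-492 - - \frac{308987}{118973}} = \frac{162023}{-492 + \frac{308987}{118973}} = \frac{162023}{- \frac{58225729}{118973}} = 162023 \left(- \frac{118973}{58225729}\right) = - \frac{19276362379}{58225729}$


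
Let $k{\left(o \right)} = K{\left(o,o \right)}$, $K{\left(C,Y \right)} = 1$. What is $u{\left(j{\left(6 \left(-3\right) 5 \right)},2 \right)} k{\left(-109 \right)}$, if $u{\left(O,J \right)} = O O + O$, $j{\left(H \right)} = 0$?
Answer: $0$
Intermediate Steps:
$k{\left(o \right)} = 1$
$u{\left(O,J \right)} = O + O^{2}$ ($u{\left(O,J \right)} = O^{2} + O = O + O^{2}$)
$u{\left(j{\left(6 \left(-3\right) 5 \right)},2 \right)} k{\left(-109 \right)} = 0 \left(1 + 0\right) 1 = 0 \cdot 1 \cdot 1 = 0 \cdot 1 = 0$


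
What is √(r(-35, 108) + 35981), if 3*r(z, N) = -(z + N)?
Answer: √323610/3 ≈ 189.62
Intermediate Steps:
r(z, N) = -N/3 - z/3 (r(z, N) = (-(z + N))/3 = (-(N + z))/3 = (-N - z)/3 = -N/3 - z/3)
√(r(-35, 108) + 35981) = √((-⅓*108 - ⅓*(-35)) + 35981) = √((-36 + 35/3) + 35981) = √(-73/3 + 35981) = √(107870/3) = √323610/3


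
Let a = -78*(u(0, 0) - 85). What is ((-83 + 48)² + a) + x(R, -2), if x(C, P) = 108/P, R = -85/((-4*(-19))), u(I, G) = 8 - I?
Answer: 7177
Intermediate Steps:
a = 6006 (a = -78*((8 - 1*0) - 85) = -78*((8 + 0) - 85) = -78*(8 - 85) = -78*(-77) = 6006)
R = -85/76 ≈ -1.1184
((-83 + 48)² + a) + x(R, -2) = ((-83 + 48)² + 6006) + 108/(-2) = ((-35)² + 6006) + 108*(-½) = (1225 + 6006) - 54 = 7231 - 54 = 7177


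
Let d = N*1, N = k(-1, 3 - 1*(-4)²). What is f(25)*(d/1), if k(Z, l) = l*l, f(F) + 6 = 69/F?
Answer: -13689/25 ≈ -547.56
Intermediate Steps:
f(F) = -6 + 69/F
k(Z, l) = l²
N = 169 (N = (3 - 1*(-4)²)² = (3 - 1*16)² = (3 - 16)² = (-13)² = 169)
d = 169 (d = 169*1 = 169)
f(25)*(d/1) = (-6 + 69/25)*(169/1) = (-6 + 69*(1/25))*(169*1) = (-6 + 69/25)*169 = -81/25*169 = -13689/25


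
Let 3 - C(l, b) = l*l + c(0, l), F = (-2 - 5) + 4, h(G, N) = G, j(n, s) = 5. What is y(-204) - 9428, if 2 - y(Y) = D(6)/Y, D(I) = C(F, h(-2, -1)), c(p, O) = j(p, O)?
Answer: -1922915/204 ≈ -9426.0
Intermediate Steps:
c(p, O) = 5
F = -3 (F = -7 + 4 = -3)
C(l, b) = -2 - l**2 (C(l, b) = 3 - (l*l + 5) = 3 - (l**2 + 5) = 3 - (5 + l**2) = 3 + (-5 - l**2) = -2 - l**2)
D(I) = -11 (D(I) = -2 - 1*(-3)**2 = -2 - 1*9 = -2 - 9 = -11)
y(Y) = 2 + 11/Y (y(Y) = 2 - (-11)/Y = 2 + 11/Y)
y(-204) - 9428 = (2 + 11/(-204)) - 9428 = (2 + 11*(-1/204)) - 9428 = (2 - 11/204) - 9428 = 397/204 - 9428 = -1922915/204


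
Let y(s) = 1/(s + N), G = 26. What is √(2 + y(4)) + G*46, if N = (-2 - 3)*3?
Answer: 1196 + √231/11 ≈ 1197.4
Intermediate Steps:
N = -15 (N = -5*3 = -15)
y(s) = 1/(-15 + s) (y(s) = 1/(s - 15) = 1/(-15 + s))
√(2 + y(4)) + G*46 = √(2 + 1/(-15 + 4)) + 26*46 = √(2 + 1/(-11)) + 1196 = √(2 - 1/11) + 1196 = √(21/11) + 1196 = √231/11 + 1196 = 1196 + √231/11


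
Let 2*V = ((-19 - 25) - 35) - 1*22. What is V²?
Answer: 10201/4 ≈ 2550.3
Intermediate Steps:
V = -101/2 (V = (((-19 - 25) - 35) - 1*22)/2 = ((-44 - 35) - 22)/2 = (-79 - 22)/2 = (½)*(-101) = -101/2 ≈ -50.500)
V² = (-101/2)² = 10201/4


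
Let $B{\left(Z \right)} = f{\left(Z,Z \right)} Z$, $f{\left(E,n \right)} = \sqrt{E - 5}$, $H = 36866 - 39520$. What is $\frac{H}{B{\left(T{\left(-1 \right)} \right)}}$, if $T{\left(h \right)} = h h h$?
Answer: $- \frac{1327 i \sqrt{6}}{3} \approx - 1083.5 i$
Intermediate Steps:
$T{\left(h \right)} = h^{3}$ ($T{\left(h \right)} = h^{2} h = h^{3}$)
$H = -2654$ ($H = 36866 - 39520 = -2654$)
$f{\left(E,n \right)} = \sqrt{-5 + E}$
$B{\left(Z \right)} = Z \sqrt{-5 + Z}$ ($B{\left(Z \right)} = \sqrt{-5 + Z} Z = Z \sqrt{-5 + Z}$)
$\frac{H}{B{\left(T{\left(-1 \right)} \right)}} = - \frac{2654}{\left(-1\right)^{3} \sqrt{-5 + \left(-1\right)^{3}}} = - \frac{2654}{\left(-1\right) \sqrt{-5 - 1}} = - \frac{2654}{\left(-1\right) \sqrt{-6}} = - \frac{2654}{\left(-1\right) i \sqrt{6}} = - 2654 \frac{i \sqrt{6}}{6} = - \frac{1327 i \sqrt{6}}{3}$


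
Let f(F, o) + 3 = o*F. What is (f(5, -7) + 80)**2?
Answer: 1764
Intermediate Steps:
f(F, o) = -3 + F*o (f(F, o) = -3 + o*F = -3 + F*o)
(f(5, -7) + 80)**2 = ((-3 + 5*(-7)) + 80)**2 = ((-3 - 35) + 80)**2 = (-38 + 80)**2 = 42**2 = 1764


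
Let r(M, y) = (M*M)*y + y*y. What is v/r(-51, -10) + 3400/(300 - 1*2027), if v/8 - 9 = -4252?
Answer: -14736356/22373285 ≈ -0.65866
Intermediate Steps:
v = -33944 (v = 72 + 8*(-4252) = 72 - 34016 = -33944)
r(M, y) = y**2 + y*M**2 (r(M, y) = M**2*y + y**2 = y*M**2 + y**2 = y**2 + y*M**2)
v/r(-51, -10) + 3400/(300 - 1*2027) = -33944*(-1/(10*(-10 + (-51)**2))) + 3400/(300 - 1*2027) = -33944*(-1/(10*(-10 + 2601))) + 3400/(300 - 2027) = -33944/((-10*2591)) + 3400/(-1727) = -33944/(-25910) + 3400*(-1/1727) = -33944*(-1/25910) - 3400/1727 = 16972/12955 - 3400/1727 = -14736356/22373285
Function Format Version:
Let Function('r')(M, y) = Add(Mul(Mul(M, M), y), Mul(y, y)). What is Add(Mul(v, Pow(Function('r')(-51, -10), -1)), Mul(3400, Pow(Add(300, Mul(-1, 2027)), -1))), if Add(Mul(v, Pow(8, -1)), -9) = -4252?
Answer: Rational(-14736356, 22373285) ≈ -0.65866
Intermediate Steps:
v = -33944 (v = Add(72, Mul(8, -4252)) = Add(72, -34016) = -33944)
Function('r')(M, y) = Add(Pow(y, 2), Mul(y, Pow(M, 2))) (Function('r')(M, y) = Add(Mul(Pow(M, 2), y), Pow(y, 2)) = Add(Mul(y, Pow(M, 2)), Pow(y, 2)) = Add(Pow(y, 2), Mul(y, Pow(M, 2))))
Add(Mul(v, Pow(Function('r')(-51, -10), -1)), Mul(3400, Pow(Add(300, Mul(-1, 2027)), -1))) = Add(Mul(-33944, Pow(Mul(-10, Add(-10, Pow(-51, 2))), -1)), Mul(3400, Pow(Add(300, Mul(-1, 2027)), -1))) = Add(Mul(-33944, Pow(Mul(-10, Add(-10, 2601)), -1)), Mul(3400, Pow(Add(300, -2027), -1))) = Add(Mul(-33944, Pow(Mul(-10, 2591), -1)), Mul(3400, Pow(-1727, -1))) = Add(Mul(-33944, Pow(-25910, -1)), Mul(3400, Rational(-1, 1727))) = Add(Mul(-33944, Rational(-1, 25910)), Rational(-3400, 1727)) = Add(Rational(16972, 12955), Rational(-3400, 1727)) = Rational(-14736356, 22373285)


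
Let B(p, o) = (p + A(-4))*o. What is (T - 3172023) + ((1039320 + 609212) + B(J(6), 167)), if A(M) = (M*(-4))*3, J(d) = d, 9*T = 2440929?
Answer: -3729776/3 ≈ -1.2433e+6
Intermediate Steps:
T = 813643/3 (T = (⅑)*2440929 = 813643/3 ≈ 2.7121e+5)
A(M) = -12*M (A(M) = -4*M*3 = -12*M)
B(p, o) = o*(48 + p) (B(p, o) = (p - 12*(-4))*o = (p + 48)*o = (48 + p)*o = o*(48 + p))
(T - 3172023) + ((1039320 + 609212) + B(J(6), 167)) = (813643/3 - 3172023) + ((1039320 + 609212) + 167*(48 + 6)) = -8702426/3 + (1648532 + 167*54) = -8702426/3 + (1648532 + 9018) = -8702426/3 + 1657550 = -3729776/3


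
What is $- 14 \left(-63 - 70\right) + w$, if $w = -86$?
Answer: $1776$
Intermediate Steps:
$- 14 \left(-63 - 70\right) + w = - 14 \left(-63 - 70\right) - 86 = \left(-14\right) \left(-133\right) - 86 = 1862 - 86 = 1776$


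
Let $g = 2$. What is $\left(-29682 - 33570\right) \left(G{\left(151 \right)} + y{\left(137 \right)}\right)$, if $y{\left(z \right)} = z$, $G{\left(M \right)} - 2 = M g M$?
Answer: $-2893209732$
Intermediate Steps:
$G{\left(M \right)} = 2 + 2 M^{2}$ ($G{\left(M \right)} = 2 + M 2 M = 2 + 2 M M = 2 + 2 M^{2}$)
$\left(-29682 - 33570\right) \left(G{\left(151 \right)} + y{\left(137 \right)}\right) = \left(-29682 - 33570\right) \left(\left(2 + 2 \cdot 151^{2}\right) + 137\right) = - 63252 \left(\left(2 + 2 \cdot 22801\right) + 137\right) = - 63252 \left(\left(2 + 45602\right) + 137\right) = - 63252 \left(45604 + 137\right) = \left(-63252\right) 45741 = -2893209732$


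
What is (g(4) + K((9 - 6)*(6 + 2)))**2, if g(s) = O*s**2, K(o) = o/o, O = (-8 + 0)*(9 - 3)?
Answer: 588289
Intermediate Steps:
O = -48 (O = -8*6 = -48)
K(o) = 1
g(s) = -48*s**2
(g(4) + K((9 - 6)*(6 + 2)))**2 = (-48*4**2 + 1)**2 = (-48*16 + 1)**2 = (-768 + 1)**2 = (-767)**2 = 588289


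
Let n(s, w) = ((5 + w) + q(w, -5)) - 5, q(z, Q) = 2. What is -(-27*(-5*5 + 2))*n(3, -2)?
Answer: 0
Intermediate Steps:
n(s, w) = 2 + w (n(s, w) = ((5 + w) + 2) - 5 = (7 + w) - 5 = 2 + w)
-(-27*(-5*5 + 2))*n(3, -2) = -(-27*(-5*5 + 2))*(2 - 2) = -(-27*(-25 + 2))*0 = -(-27*(-23))*0 = -621*0 = -1*0 = 0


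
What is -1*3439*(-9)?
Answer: 30951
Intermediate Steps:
-1*3439*(-9) = -3439*(-9) = 30951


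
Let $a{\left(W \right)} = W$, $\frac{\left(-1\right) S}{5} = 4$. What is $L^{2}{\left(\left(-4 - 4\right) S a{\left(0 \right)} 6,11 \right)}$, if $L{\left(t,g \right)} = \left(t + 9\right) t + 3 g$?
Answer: $1089$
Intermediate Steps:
$S = -20$ ($S = \left(-5\right) 4 = -20$)
$L{\left(t,g \right)} = 3 g + t \left(9 + t\right)$ ($L{\left(t,g \right)} = \left(9 + t\right) t + 3 g = t \left(9 + t\right) + 3 g = 3 g + t \left(9 + t\right)$)
$L^{2}{\left(\left(-4 - 4\right) S a{\left(0 \right)} 6,11 \right)} = \left(\left(\left(-4 - 4\right) \left(-20\right) 0 \cdot 6\right)^{2} + 3 \cdot 11 + 9 \left(-4 - 4\right) \left(-20\right) 0 \cdot 6\right)^{2} = \left(\left(\left(-8\right) \left(-20\right) 0 \cdot 6\right)^{2} + 33 + 9 \left(-8\right) \left(-20\right) 0 \cdot 6\right)^{2} = \left(\left(160 \cdot 0 \cdot 6\right)^{2} + 33 + 9 \cdot 160 \cdot 0 \cdot 6\right)^{2} = \left(\left(0 \cdot 6\right)^{2} + 33 + 9 \cdot 0 \cdot 6\right)^{2} = \left(0^{2} + 33 + 9 \cdot 0\right)^{2} = \left(0 + 33 + 0\right)^{2} = 33^{2} = 1089$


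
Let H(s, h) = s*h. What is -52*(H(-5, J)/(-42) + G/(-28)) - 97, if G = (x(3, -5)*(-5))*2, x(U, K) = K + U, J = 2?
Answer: -1517/21 ≈ -72.238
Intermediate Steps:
G = 20 (G = ((-5 + 3)*(-5))*2 = -2*(-5)*2 = 10*2 = 20)
H(s, h) = h*s
-52*(H(-5, J)/(-42) + G/(-28)) - 97 = -52*((2*(-5))/(-42) + 20/(-28)) - 97 = -52*(-10*(-1/42) + 20*(-1/28)) - 97 = -52*(5/21 - 5/7) - 97 = -52*(-10/21) - 97 = 520/21 - 97 = -1517/21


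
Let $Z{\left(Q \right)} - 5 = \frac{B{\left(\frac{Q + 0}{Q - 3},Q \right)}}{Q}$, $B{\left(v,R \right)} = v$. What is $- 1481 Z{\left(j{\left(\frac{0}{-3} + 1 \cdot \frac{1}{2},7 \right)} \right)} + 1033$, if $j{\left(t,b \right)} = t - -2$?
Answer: $-3410$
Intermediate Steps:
$j{\left(t,b \right)} = 2 + t$ ($j{\left(t,b \right)} = t + 2 = 2 + t$)
$Z{\left(Q \right)} = 5 + \frac{1}{-3 + Q}$ ($Z{\left(Q \right)} = 5 + \frac{\left(Q + 0\right) \frac{1}{Q - 3}}{Q} = 5 + \frac{Q \frac{1}{-3 + Q}}{Q} = 5 + \frac{1}{-3 + Q}$)
$- 1481 Z{\left(j{\left(\frac{0}{-3} + 1 \cdot \frac{1}{2},7 \right)} \right)} + 1033 = - 1481 \frac{-14 + 5 \left(2 + \left(\frac{0}{-3} + 1 \cdot \frac{1}{2}\right)\right)}{-3 + \left(2 + \left(\frac{0}{-3} + 1 \cdot \frac{1}{2}\right)\right)} + 1033 = - 1481 \frac{-14 + 5 \left(2 + \left(0 \left(- \frac{1}{3}\right) + 1 \cdot \frac{1}{2}\right)\right)}{-3 + \left(2 + \left(0 \left(- \frac{1}{3}\right) + 1 \cdot \frac{1}{2}\right)\right)} + 1033 = - 1481 \frac{-14 + 5 \left(2 + \left(0 + \frac{1}{2}\right)\right)}{-3 + \left(2 + \left(0 + \frac{1}{2}\right)\right)} + 1033 = - 1481 \frac{-14 + 5 \left(2 + \frac{1}{2}\right)}{-3 + \left(2 + \frac{1}{2}\right)} + 1033 = - 1481 \frac{-14 + 5 \cdot \frac{5}{2}}{-3 + \frac{5}{2}} + 1033 = - 1481 \frac{-14 + \frac{25}{2}}{- \frac{1}{2}} + 1033 = - 1481 \left(\left(-2\right) \left(- \frac{3}{2}\right)\right) + 1033 = \left(-1481\right) 3 + 1033 = -4443 + 1033 = -3410$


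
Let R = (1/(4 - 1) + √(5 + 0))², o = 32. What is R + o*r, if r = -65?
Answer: -18674/9 + 2*√5/3 ≈ -2073.4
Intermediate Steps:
R = (⅓ + √5)² (R = (1/3 + √5)² = (⅓ + √5)² ≈ 6.6018)
R + o*r = (46/9 + 2*√5/3) + 32*(-65) = (46/9 + 2*√5/3) - 2080 = -18674/9 + 2*√5/3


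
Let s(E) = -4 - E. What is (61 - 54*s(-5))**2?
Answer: 49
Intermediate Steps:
(61 - 54*s(-5))**2 = (61 - 54*(-4 - 1*(-5)))**2 = (61 - 54*(-4 + 5))**2 = (61 - 54*1)**2 = (61 - 54)**2 = 7**2 = 49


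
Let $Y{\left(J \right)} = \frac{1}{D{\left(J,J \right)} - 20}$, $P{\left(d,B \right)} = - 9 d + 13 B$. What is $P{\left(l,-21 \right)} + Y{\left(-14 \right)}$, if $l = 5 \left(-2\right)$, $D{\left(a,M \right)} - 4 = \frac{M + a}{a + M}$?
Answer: $- \frac{2746}{15} \approx -183.07$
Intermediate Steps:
$D{\left(a,M \right)} = 5$ ($D{\left(a,M \right)} = 4 + \frac{M + a}{a + M} = 4 + \frac{M + a}{M + a} = 4 + 1 = 5$)
$l = -10$
$Y{\left(J \right)} = - \frac{1}{15}$ ($Y{\left(J \right)} = \frac{1}{5 - 20} = \frac{1}{-15} = - \frac{1}{15}$)
$P{\left(l,-21 \right)} + Y{\left(-14 \right)} = \left(\left(-9\right) \left(-10\right) + 13 \left(-21\right)\right) - \frac{1}{15} = \left(90 - 273\right) - \frac{1}{15} = -183 - \frac{1}{15} = - \frac{2746}{15}$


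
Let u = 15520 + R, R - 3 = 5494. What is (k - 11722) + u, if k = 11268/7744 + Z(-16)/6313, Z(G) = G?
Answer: 113620945305/12221968 ≈ 9296.5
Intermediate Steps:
R = 5497 (R = 3 + 5494 = 5497)
u = 21017 (u = 15520 + 5497 = 21017)
k = 17752745/12221968 (k = 11268/7744 - 16/6313 = 11268*(1/7744) - 16*1/6313 = 2817/1936 - 16/6313 = 17752745/12221968 ≈ 1.4525)
(k - 11722) + u = (17752745/12221968 - 11722) + 21017 = -143248156151/12221968 + 21017 = 113620945305/12221968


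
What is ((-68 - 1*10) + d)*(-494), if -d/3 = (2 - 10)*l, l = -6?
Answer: 109668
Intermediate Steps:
d = -144 (d = -3*(2 - 10)*(-6) = -(-24)*(-6) = -3*48 = -144)
((-68 - 1*10) + d)*(-494) = ((-68 - 1*10) - 144)*(-494) = ((-68 - 10) - 144)*(-494) = (-78 - 144)*(-494) = -222*(-494) = 109668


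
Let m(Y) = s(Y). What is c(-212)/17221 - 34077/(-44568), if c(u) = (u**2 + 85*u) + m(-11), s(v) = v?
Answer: 595432867/255835176 ≈ 2.3274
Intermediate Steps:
m(Y) = Y
c(u) = -11 + u**2 + 85*u (c(u) = (u**2 + 85*u) - 11 = -11 + u**2 + 85*u)
c(-212)/17221 - 34077/(-44568) = (-11 + (-212)**2 + 85*(-212))/17221 - 34077/(-44568) = (-11 + 44944 - 18020)*(1/17221) - 34077*(-1/44568) = 26913*(1/17221) + 11359/14856 = 26913/17221 + 11359/14856 = 595432867/255835176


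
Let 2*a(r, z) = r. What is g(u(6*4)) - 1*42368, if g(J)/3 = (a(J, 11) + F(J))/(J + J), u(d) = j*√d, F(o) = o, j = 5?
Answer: -169463/4 ≈ -42366.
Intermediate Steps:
a(r, z) = r/2
u(d) = 5*√d
g(J) = 9/4 (g(J) = 3*((J/2 + J)/(J + J)) = 3*((3*J/2)/((2*J))) = 3*((3*J/2)*(1/(2*J))) = 3*(¾) = 9/4)
g(u(6*4)) - 1*42368 = 9/4 - 1*42368 = 9/4 - 42368 = -169463/4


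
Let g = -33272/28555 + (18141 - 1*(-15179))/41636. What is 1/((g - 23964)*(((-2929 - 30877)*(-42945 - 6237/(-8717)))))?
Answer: -370135021345/12877313290342445359313472 ≈ -2.8743e-14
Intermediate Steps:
g = -15495014/42461285 (g = -33272*1/28555 + (18141 + 15179)*(1/41636) = -33272/28555 + 33320*(1/41636) = -33272/28555 + 1190/1487 = -15495014/42461285 ≈ -0.36492)
1/((g - 23964)*(((-2929 - 30877)*(-42945 - 6237/(-8717))))) = 1/((-15495014/42461285 - 23964)*(((-2929 - 30877)*(-42945 - 6237/(-8717))))) = 1/((-1017557728754/42461285)*((-33806*(-42945 - 6237*(-1/8717))))) = -42461285*(-1/(33806*(-42945 + 6237/8717)))/1017557728754 = -42461285/(1017557728754*((-33806*(-374345328/8717)))) = -42461285/(1017557728754*12655118158368/8717) = -42461285/1017557728754*8717/12655118158368 = -370135021345/12877313290342445359313472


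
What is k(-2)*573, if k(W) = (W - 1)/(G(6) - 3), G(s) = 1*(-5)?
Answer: 1719/8 ≈ 214.88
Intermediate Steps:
G(s) = -5
k(W) = ⅛ - W/8 (k(W) = (W - 1)/(-5 - 3) = (-1 + W)/(-8) = (-1 + W)*(-⅛) = ⅛ - W/8)
k(-2)*573 = (⅛ - ⅛*(-2))*573 = (⅛ + ¼)*573 = (3/8)*573 = 1719/8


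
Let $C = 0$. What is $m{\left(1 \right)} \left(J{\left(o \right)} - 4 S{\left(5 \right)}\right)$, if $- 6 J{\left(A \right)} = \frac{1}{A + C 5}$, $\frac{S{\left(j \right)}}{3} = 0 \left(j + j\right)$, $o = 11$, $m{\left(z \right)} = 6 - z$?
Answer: $- \frac{5}{66} \approx -0.075758$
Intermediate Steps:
$S{\left(j \right)} = 0$ ($S{\left(j \right)} = 3 \cdot 0 \left(j + j\right) = 3 \cdot 0 \cdot 2 j = 3 \cdot 0 = 0$)
$J{\left(A \right)} = - \frac{1}{6 A}$ ($J{\left(A \right)} = - \frac{1}{6 \left(A + 0 \cdot 5\right)} = - \frac{1}{6 \left(A + 0\right)} = - \frac{1}{6 A}$)
$m{\left(1 \right)} \left(J{\left(o \right)} - 4 S{\left(5 \right)}\right) = \left(6 - 1\right) \left(- \frac{1}{6 \cdot 11} - 0\right) = \left(6 - 1\right) \left(\left(- \frac{1}{6}\right) \frac{1}{11} + 0\right) = 5 \left(- \frac{1}{66} + 0\right) = 5 \left(- \frac{1}{66}\right) = - \frac{5}{66}$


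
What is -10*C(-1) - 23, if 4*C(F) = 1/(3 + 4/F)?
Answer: -41/2 ≈ -20.500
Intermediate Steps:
C(F) = 1/(4*(3 + 4/F))
-10*C(-1) - 23 = -5*(-1)/(2*(4 + 3*(-1))) - 23 = -5*(-1)/(2*(4 - 3)) - 23 = -5*(-1)/(2*1) - 23 = -5*(-1)/2 - 23 = -10*(-¼) - 23 = 5/2 - 23 = -41/2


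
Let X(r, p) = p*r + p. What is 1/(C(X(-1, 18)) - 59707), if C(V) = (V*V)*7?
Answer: -1/59707 ≈ -1.6748e-5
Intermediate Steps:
X(r, p) = p + p*r
C(V) = 7*V² (C(V) = V²*7 = 7*V²)
1/(C(X(-1, 18)) - 59707) = 1/(7*(18*(1 - 1))² - 59707) = 1/(7*(18*0)² - 59707) = 1/(7*0² - 59707) = 1/(7*0 - 59707) = 1/(0 - 59707) = 1/(-59707) = -1/59707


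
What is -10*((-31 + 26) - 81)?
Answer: 860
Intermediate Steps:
-10*((-31 + 26) - 81) = -10*(-5 - 81) = -10*(-86) = 860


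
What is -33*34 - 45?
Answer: -1167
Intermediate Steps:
-33*34 - 45 = -1122 - 45 = -1167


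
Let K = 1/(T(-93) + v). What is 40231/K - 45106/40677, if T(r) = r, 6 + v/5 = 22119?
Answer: 180784819379558/40677 ≈ 4.4444e+9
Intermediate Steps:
v = 110565 (v = -30 + 5*22119 = -30 + 110595 = 110565)
K = 1/110472 (K = 1/(-93 + 110565) = 1/110472 ≈ 9.0521e-6)
40231/K - 45106/40677 = 40231/(1/110472) - 45106/40677 = 40231*110472 - 45106*1/40677 = 4444399032 - 45106/40677 = 180784819379558/40677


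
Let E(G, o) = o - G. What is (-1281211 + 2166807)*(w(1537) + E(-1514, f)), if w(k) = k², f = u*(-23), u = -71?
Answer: 2094891507536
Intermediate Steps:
f = 1633 (f = -71*(-23) = 1633)
(-1281211 + 2166807)*(w(1537) + E(-1514, f)) = (-1281211 + 2166807)*(1537² + (1633 - 1*(-1514))) = 885596*(2362369 + (1633 + 1514)) = 885596*(2362369 + 3147) = 885596*2365516 = 2094891507536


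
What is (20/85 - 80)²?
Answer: 1838736/289 ≈ 6362.4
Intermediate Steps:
(20/85 - 80)² = (20*(1/85) - 80)² = (4/17 - 80)² = (-1356/17)² = 1838736/289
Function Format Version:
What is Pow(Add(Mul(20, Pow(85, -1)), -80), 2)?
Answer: Rational(1838736, 289) ≈ 6362.4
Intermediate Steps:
Pow(Add(Mul(20, Pow(85, -1)), -80), 2) = Pow(Add(Mul(20, Rational(1, 85)), -80), 2) = Pow(Add(Rational(4, 17), -80), 2) = Pow(Rational(-1356, 17), 2) = Rational(1838736, 289)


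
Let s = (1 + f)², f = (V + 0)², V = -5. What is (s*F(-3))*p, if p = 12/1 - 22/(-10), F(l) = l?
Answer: -143988/5 ≈ -28798.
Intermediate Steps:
f = 25 (f = (-5 + 0)² = (-5)² = 25)
p = 71/5 (p = 12*1 - 22*(-⅒) = 12 + 11/5 = 71/5 ≈ 14.200)
s = 676 (s = (1 + 25)² = 26² = 676)
(s*F(-3))*p = (676*(-3))*(71/5) = -2028*71/5 = -143988/5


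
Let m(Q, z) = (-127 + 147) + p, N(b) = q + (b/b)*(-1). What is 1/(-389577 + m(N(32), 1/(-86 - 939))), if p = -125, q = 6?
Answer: -1/389682 ≈ -2.5662e-6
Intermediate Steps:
N(b) = 5 (N(b) = 6 + (b/b)*(-1) = 6 + 1*(-1) = 6 - 1 = 5)
m(Q, z) = -105 (m(Q, z) = (-127 + 147) - 125 = 20 - 125 = -105)
1/(-389577 + m(N(32), 1/(-86 - 939))) = 1/(-389577 - 105) = 1/(-389682) = -1/389682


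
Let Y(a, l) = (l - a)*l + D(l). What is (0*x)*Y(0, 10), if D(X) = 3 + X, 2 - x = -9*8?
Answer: 0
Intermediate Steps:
x = 74 (x = 2 - (-9)*8 = 2 - 1*(-72) = 2 + 72 = 74)
Y(a, l) = 3 + l + l*(l - a) (Y(a, l) = (l - a)*l + (3 + l) = l*(l - a) + (3 + l) = 3 + l + l*(l - a))
(0*x)*Y(0, 10) = (0*74)*(3 + 10 + 10² - 1*0*10) = 0*(3 + 10 + 100 + 0) = 0*113 = 0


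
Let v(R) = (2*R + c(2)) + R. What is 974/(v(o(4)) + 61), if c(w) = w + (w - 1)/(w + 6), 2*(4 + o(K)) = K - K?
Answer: 7792/409 ≈ 19.051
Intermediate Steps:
o(K) = -4 (o(K) = -4 + (K - K)/2 = -4 + (½)*0 = -4 + 0 = -4)
c(w) = w + (-1 + w)/(6 + w)
v(R) = 17/8 + 3*R (v(R) = (2*R + (-1 + 2² + 7*2)/(6 + 2)) + R = (2*R + (-1 + 4 + 14)/8) + R = (2*R + (⅛)*17) + R = (2*R + 17/8) + R = (17/8 + 2*R) + R = 17/8 + 3*R)
974/(v(o(4)) + 61) = 974/((17/8 + 3*(-4)) + 61) = 974/((17/8 - 12) + 61) = 974/(-79/8 + 61) = 974/(409/8) = (8/409)*974 = 7792/409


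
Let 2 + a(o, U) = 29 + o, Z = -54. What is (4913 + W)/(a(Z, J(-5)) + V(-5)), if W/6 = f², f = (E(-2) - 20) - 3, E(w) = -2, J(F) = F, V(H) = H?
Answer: -8663/32 ≈ -270.72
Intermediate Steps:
f = -25 (f = (-2 - 20) - 3 = -22 - 3 = -25)
a(o, U) = 27 + o (a(o, U) = -2 + (29 + o) = 27 + o)
W = 3750 (W = 6*(-25)² = 6*625 = 3750)
(4913 + W)/(a(Z, J(-5)) + V(-5)) = (4913 + 3750)/((27 - 54) - 5) = 8663/(-27 - 5) = 8663/(-32) = 8663*(-1/32) = -8663/32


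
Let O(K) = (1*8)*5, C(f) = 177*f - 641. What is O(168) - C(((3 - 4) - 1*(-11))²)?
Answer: -17019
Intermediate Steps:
C(f) = -641 + 177*f
O(K) = 40 (O(K) = 8*5 = 40)
O(168) - C(((3 - 4) - 1*(-11))²) = 40 - (-641 + 177*((3 - 4) - 1*(-11))²) = 40 - (-641 + 177*(-1 + 11)²) = 40 - (-641 + 177*10²) = 40 - (-641 + 177*100) = 40 - (-641 + 17700) = 40 - 1*17059 = 40 - 17059 = -17019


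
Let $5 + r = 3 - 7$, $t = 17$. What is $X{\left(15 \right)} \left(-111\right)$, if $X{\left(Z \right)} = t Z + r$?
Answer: $-27306$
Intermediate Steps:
$r = -9$ ($r = -5 + \left(3 - 7\right) = -5 - 4 = -9$)
$X{\left(Z \right)} = -9 + 17 Z$ ($X{\left(Z \right)} = 17 Z - 9 = -9 + 17 Z$)
$X{\left(15 \right)} \left(-111\right) = \left(-9 + 17 \cdot 15\right) \left(-111\right) = \left(-9 + 255\right) \left(-111\right) = 246 \left(-111\right) = -27306$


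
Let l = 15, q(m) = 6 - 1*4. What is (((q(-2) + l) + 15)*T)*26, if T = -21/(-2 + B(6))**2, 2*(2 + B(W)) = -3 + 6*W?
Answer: -69888/625 ≈ -111.82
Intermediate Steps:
q(m) = 2 (q(m) = 6 - 4 = 2)
B(W) = -7/2 + 3*W (B(W) = -2 + (-3 + 6*W)/2 = -2 + (-3/2 + 3*W) = -7/2 + 3*W)
T = -84/625 (T = -21/(-2 + (-7/2 + 3*6))**2 = -21/(-2 + (-7/2 + 18))**2 = -21/(-2 + 29/2)**2 = -21/((25/2)**2) = -21/625/4 = -21*4/625 = -84/625 ≈ -0.13440)
(((q(-2) + l) + 15)*T)*26 = (((2 + 15) + 15)*(-84/625))*26 = ((17 + 15)*(-84/625))*26 = (32*(-84/625))*26 = -2688/625*26 = -69888/625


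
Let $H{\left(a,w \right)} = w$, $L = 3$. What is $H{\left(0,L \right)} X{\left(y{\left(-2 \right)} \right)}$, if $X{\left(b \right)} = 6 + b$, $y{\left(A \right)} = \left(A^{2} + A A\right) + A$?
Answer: $36$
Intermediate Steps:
$y{\left(A \right)} = A + 2 A^{2}$ ($y{\left(A \right)} = \left(A^{2} + A^{2}\right) + A = 2 A^{2} + A = A + 2 A^{2}$)
$H{\left(0,L \right)} X{\left(y{\left(-2 \right)} \right)} = 3 \left(6 - 2 \left(1 + 2 \left(-2\right)\right)\right) = 3 \left(6 - 2 \left(1 - 4\right)\right) = 3 \left(6 - -6\right) = 3 \left(6 + 6\right) = 3 \cdot 12 = 36$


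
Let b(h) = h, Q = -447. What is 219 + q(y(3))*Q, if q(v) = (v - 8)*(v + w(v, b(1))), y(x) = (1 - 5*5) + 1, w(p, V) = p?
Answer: -637203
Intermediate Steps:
y(x) = -23 (y(x) = (1 - 25) + 1 = -24 + 1 = -23)
q(v) = 2*v*(-8 + v) (q(v) = (v - 8)*(v + v) = (-8 + v)*(2*v) = 2*v*(-8 + v))
219 + q(y(3))*Q = 219 + (2*(-23)*(-8 - 23))*(-447) = 219 + (2*(-23)*(-31))*(-447) = 219 + 1426*(-447) = 219 - 637422 = -637203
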